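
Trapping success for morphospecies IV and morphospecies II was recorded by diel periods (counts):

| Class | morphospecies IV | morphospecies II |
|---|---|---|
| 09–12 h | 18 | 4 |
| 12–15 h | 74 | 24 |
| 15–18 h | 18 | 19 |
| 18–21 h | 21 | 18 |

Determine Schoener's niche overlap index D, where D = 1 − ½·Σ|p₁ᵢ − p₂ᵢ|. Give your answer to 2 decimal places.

Proportions for morphospecies IV (n=131): 18/131=0.1374, 74/131=0.5649, 18/131=0.1374, 21/131=0.1603
Proportions for morphospecies II (n=65): 4/65=0.0615, 24/65=0.3692, 19/65=0.2923, 18/65=0.2769
Σ|p₁ᵢ − p₂ᵢ| = 0.0759 + 0.1957 + 0.1549 + 0.1166 = 0.5431
D = 1 − ½ × 0.5431 = 1 − 0.27155 = 0.72845

0.73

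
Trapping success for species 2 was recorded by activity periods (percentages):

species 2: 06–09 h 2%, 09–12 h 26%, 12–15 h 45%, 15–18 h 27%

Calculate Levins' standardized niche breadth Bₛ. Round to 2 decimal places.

0.64

Convert percentages to proportions (divide by 100).
Σpᵢ² = 0.02² + 0.26² + 0.45² + 0.27² = 0.0004 + 0.0676 + 0.2025 + 0.0729 = 0.3434
B = 1 / 0.3434 = 2.9121
Bₛ = (B − 1)/(n − 1) = (2.9121 − 1)/(4 − 1) = 1.9121/3 = 0.6374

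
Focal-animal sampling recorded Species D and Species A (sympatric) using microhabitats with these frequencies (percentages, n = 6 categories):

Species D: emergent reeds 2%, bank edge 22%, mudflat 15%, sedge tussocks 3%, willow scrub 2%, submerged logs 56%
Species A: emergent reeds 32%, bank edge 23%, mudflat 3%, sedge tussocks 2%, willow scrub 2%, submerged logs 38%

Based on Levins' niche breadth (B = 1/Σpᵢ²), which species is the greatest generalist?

Species A

Convert percentages to proportions (divide by 100).
Σp_Dᵢ² = 0.02² + 0.22² + 0.15² + 0.03² + 0.02² + 0.56² = 0.0004 + 0.0484 + 0.0225 + 0.0009 + 0.0004 + 0.3136 = 0.3862
B_D = 1 / 0.3862 = 2.5893
Σp_Aᵢ² = 0.32² + 0.23² + 0.03² + 0.02² + 0.02² + 0.38² = 0.1024 + 0.0529 + 0.0009 + 0.0004 + 0.0004 + 0.1444 = 0.3014
B_A = 1 / 0.3014 = 3.3179
Highest B → broadest niche (most generalist): Species A (B = 3.32).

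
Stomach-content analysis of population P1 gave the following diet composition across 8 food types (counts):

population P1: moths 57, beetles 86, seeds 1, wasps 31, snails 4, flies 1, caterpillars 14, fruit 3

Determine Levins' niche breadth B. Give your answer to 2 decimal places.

Proportions for population P1 (n=197): 57/197=0.2893, 86/197=0.4365, 1/197=0.0051, 31/197=0.1574, 4/197=0.0203, 1/197=0.0051, 14/197=0.0711, 3/197=0.0152
Σpᵢ² = 0.2893² + 0.4365² + 0.0051² + 0.1574² + 0.0203² + 0.0051² + 0.0711² + 0.0152² = 0.083694 + 0.190532 + 0.000026 + 0.024775 + 0.000412 + 0.000026 + 0.005055 + 0.000231 = 0.304751
B = 1 / 0.304751 = 3.2814

3.28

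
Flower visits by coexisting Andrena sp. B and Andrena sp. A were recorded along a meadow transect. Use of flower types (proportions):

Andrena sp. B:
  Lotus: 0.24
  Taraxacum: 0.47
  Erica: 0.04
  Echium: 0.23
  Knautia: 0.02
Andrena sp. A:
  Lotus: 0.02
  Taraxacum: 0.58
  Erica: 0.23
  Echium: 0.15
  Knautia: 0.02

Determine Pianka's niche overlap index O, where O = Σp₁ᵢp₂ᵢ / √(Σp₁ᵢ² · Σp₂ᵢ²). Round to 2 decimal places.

Σ p₁ᵢp₂ᵢ = 0.0048 + 0.2726 + 0.0092 + 0.0345 + 0.0004 = 0.3215
Σp_1ᵢ² = 0.24² + 0.47² + 0.04² + 0.23² + 0.02² = 0.0576 + 0.2209 + 0.0016 + 0.0529 + 0.0004 = 0.3334
Σp_2ᵢ² = 0.02² + 0.58² + 0.23² + 0.15² + 0.02² = 0.0004 + 0.3364 + 0.0529 + 0.0225 + 0.0004 = 0.4126
O = 0.3215 / √(0.3334 × 0.4126) = 0.3215 / 0.37089 = 0.8668

0.87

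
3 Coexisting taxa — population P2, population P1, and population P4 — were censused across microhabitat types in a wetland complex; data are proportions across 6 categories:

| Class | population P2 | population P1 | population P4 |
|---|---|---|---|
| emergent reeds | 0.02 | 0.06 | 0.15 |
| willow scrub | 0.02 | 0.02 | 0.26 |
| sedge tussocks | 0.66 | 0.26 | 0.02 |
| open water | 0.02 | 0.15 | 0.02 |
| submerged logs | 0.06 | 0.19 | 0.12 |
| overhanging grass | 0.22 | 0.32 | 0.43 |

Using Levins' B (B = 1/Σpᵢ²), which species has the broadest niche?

population P1

Σp_P2ᵢ² = 0.02² + 0.02² + 0.66² + 0.02² + 0.06² + 0.22² = 0.0004 + 0.0004 + 0.4356 + 0.0004 + 0.0036 + 0.0484 = 0.4888
B_P2 = 1 / 0.4888 = 2.0458
Σp_P1ᵢ² = 0.06² + 0.02² + 0.26² + 0.15² + 0.19² + 0.32² = 0.0036 + 0.0004 + 0.0676 + 0.0225 + 0.0361 + 0.1024 = 0.2326
B_P1 = 1 / 0.2326 = 4.2992
Σp_P4ᵢ² = 0.15² + 0.26² + 0.02² + 0.02² + 0.12² + 0.43² = 0.0225 + 0.0676 + 0.0004 + 0.0004 + 0.0144 + 0.1849 = 0.2902
B_P4 = 1 / 0.2902 = 3.4459
Highest B → broadest niche (most generalist): population P1 (B = 4.30).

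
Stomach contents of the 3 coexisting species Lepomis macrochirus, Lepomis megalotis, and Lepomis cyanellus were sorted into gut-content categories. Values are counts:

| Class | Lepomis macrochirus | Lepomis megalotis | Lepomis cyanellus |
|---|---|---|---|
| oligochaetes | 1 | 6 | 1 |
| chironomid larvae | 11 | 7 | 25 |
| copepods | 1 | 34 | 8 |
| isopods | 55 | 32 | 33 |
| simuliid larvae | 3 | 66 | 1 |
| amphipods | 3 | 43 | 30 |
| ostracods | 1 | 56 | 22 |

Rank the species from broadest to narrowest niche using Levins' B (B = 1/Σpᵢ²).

Proportions for Lepomis macrochirus (n=75): 1/75=0.0133, 11/75=0.1467, 1/75=0.0133, 55/75=0.7333, 3/75=0.0400, 3/75=0.0400, 1/75=0.0133
Proportions for Lepomis megalotis (n=244): 6/244=0.0246, 7/244=0.0287, 34/244=0.1393, 32/244=0.1311, 66/244=0.2705, 43/244=0.1762, 56/244=0.2295
Proportions for Lepomis cyanellus (n=120): 1/120=0.0083, 25/120=0.2083, 8/120=0.0667, 33/120=0.2750, 1/120=0.0083, 30/120=0.2500, 22/120=0.1833
Σp_macrᵢ² = 0.0133² + 0.1467² + 0.0133² + 0.7333² + 0.0400² + 0.0400² + 0.0133² = 0.000177 + 0.021521 + 0.000177 + 0.537729 + 0.001600 + 0.001600 + 0.000177 = 0.562981
B_macr = 1 / 0.562981 = 1.7763
Σp_megaᵢ² = 0.0246² + 0.0287² + 0.1393² + 0.1311² + 0.2705² + 0.1762² + 0.2295² = 0.000605 + 0.000824 + 0.019404 + 0.017187 + 0.073170 + 0.031046 + 0.052670 = 0.194906
B_mega = 1 / 0.194906 = 5.1307
Σp_cyanᵢ² = 0.0083² + 0.2083² + 0.0667² + 0.2750² + 0.0083² + 0.2500² + 0.1833² = 0.000069 + 0.043389 + 0.004449 + 0.075625 + 0.000069 + 0.062500 + 0.033599 = 0.219700
B_cyan = 1 / 0.219700 = 4.5517
Ranking by B (broadest → narrowest): Lepomis megalotis (5.13) > Lepomis cyanellus (4.55) > Lepomis macrochirus (1.78)

Lepomis megalotis > Lepomis cyanellus > Lepomis macrochirus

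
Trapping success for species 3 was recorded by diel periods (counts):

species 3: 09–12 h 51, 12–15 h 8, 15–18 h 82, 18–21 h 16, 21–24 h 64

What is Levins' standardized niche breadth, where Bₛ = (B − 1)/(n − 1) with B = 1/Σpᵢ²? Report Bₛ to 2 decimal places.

0.64

Proportions for species 3 (n=221): 51/221=0.2308, 8/221=0.0362, 82/221=0.3710, 16/221=0.0724, 64/221=0.2896
Σpᵢ² = 0.2308² + 0.0362² + 0.3710² + 0.0724² + 0.2896² = 0.053269 + 0.001310 + 0.137641 + 0.005242 + 0.083868 = 0.281330
B = 1 / 0.281330 = 3.5545
Bₛ = (B − 1)/(n − 1) = (3.5545 − 1)/(5 − 1) = 2.5545/4 = 0.6386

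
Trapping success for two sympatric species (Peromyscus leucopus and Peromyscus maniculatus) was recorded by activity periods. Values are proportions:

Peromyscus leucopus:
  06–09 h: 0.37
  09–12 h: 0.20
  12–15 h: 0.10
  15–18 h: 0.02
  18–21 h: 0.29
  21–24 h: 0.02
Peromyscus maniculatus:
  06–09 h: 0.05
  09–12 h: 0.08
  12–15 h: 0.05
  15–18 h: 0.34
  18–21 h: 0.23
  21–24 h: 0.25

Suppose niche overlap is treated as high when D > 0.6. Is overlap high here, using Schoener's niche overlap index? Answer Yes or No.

Σ|p₁ᵢ − p₂ᵢ| = 0.32 + 0.12 + 0.05 + 0.32 + 0.06 + 0.23 = 1.10
D = 1 − ½ × 1.10 = 1 − 0.550 = 0.4500
D = 0.4500 < 0.6 → No.

No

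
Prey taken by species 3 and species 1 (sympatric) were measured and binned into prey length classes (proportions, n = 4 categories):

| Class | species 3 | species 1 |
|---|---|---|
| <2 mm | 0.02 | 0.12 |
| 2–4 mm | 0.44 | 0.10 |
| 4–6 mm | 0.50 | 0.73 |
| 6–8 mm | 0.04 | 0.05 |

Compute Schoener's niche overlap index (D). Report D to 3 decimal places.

0.660

Σ|p₁ᵢ − p₂ᵢ| = 0.10 + 0.34 + 0.23 + 0.01 = 0.68
D = 1 − ½ × 0.68 = 1 − 0.340 = 0.66000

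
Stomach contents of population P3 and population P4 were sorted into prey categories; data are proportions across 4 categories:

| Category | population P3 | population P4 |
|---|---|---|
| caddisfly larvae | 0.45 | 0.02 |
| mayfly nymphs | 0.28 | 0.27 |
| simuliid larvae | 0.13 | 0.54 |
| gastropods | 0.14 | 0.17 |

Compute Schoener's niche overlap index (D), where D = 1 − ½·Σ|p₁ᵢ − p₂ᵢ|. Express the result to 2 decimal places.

0.56

Σ|p₁ᵢ − p₂ᵢ| = 0.43 + 0.01 + 0.41 + 0.03 = 0.88
D = 1 − ½ × 0.88 = 1 − 0.440 = 0.5600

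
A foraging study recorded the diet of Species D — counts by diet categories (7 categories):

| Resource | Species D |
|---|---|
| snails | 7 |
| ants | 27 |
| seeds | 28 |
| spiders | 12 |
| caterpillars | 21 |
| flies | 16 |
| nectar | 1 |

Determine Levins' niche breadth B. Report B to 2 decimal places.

Proportions for Species D (n=112): 7/112=0.0625, 27/112=0.2411, 28/112=0.2500, 12/112=0.1071, 21/112=0.1875, 16/112=0.1429, 1/112=0.0089
Σpᵢ² = 0.0625² + 0.2411² + 0.2500² + 0.1071² + 0.1875² + 0.1429² + 0.0089² = 0.003906 + 0.058129 + 0.062500 + 0.011470 + 0.035156 + 0.020420 + 0.000079 = 0.191660
B = 1 / 0.191660 = 5.2176

5.22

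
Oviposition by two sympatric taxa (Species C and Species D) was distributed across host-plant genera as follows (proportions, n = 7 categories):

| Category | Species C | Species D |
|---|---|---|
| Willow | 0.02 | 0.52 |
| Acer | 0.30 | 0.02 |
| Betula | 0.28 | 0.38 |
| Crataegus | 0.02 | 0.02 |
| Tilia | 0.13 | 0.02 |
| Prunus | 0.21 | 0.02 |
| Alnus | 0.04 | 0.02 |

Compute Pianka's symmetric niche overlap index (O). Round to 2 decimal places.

Σ p₁ᵢp₂ᵢ = 0.0104 + 0.0060 + 0.1064 + 0.0004 + 0.0026 + 0.0042 + 0.0008 = 0.1308
Σp_1ᵢ² = 0.02² + 0.30² + 0.28² + 0.02² + 0.13² + 0.21² + 0.04² = 0.0004 + 0.0900 + 0.0784 + 0.0004 + 0.0169 + 0.0441 + 0.0016 = 0.2318
Σp_2ᵢ² = 0.52² + 0.02² + 0.38² + 0.02² + 0.02² + 0.02² + 0.02² = 0.2704 + 0.0004 + 0.1444 + 0.0004 + 0.0004 + 0.0004 + 0.0004 = 0.4168
O = 0.1308 / √(0.2318 × 0.4168) = 0.1308 / 0.31083 = 0.4208

0.42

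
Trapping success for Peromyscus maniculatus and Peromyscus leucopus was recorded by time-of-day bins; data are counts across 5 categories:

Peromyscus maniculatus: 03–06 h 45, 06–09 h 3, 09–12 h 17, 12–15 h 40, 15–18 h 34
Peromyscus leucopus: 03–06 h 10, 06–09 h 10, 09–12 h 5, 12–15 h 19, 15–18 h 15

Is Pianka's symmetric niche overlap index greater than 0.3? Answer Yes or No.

Proportions for Peromyscus maniculatus (n=139): 45/139=0.3237, 3/139=0.0216, 17/139=0.1223, 40/139=0.2878, 34/139=0.2446
Proportions for Peromyscus leucopus (n=59): 10/59=0.1695, 10/59=0.1695, 5/59=0.0847, 19/59=0.3220, 15/59=0.2542
Σ p₁ᵢp₂ᵢ = 0.054867 + 0.003661 + 0.010359 + 0.092672 + 0.062177 = 0.223736
Σp_1ᵢ² = 0.3237² + 0.0216² + 0.1223² + 0.2878² + 0.2446² = 0.104782 + 0.000467 + 0.014957 + 0.082829 + 0.059829 = 0.262864
Σp_2ᵢ² = 0.1695² + 0.1695² + 0.0847² + 0.3220² + 0.2542² = 0.028730 + 0.028730 + 0.007174 + 0.103684 + 0.064618 = 0.232936
O = 0.223736 / √(0.262864 × 0.232936) = 0.223736 / 0.2474480 = 0.9042
O = 0.9042 > 0.3 → Yes.

Yes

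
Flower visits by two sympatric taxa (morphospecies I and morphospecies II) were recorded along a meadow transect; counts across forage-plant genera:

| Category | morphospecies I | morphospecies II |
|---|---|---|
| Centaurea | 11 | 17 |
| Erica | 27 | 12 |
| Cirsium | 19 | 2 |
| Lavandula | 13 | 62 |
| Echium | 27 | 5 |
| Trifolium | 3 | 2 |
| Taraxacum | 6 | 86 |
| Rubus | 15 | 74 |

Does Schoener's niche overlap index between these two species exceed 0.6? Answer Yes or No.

No

Proportions for morphospecies I (n=121): 11/121=0.0909, 27/121=0.2231, 19/121=0.1570, 13/121=0.1074, 27/121=0.2231, 3/121=0.0248, 6/121=0.0496, 15/121=0.1240
Proportions for morphospecies II (n=260): 17/260=0.0654, 12/260=0.0462, 2/260=0.0077, 62/260=0.2385, 5/260=0.0192, 2/260=0.0077, 86/260=0.3308, 74/260=0.2846
Σ|p₁ᵢ − p₂ᵢ| = 0.0255 + 0.1769 + 0.1493 + 0.1311 + 0.2039 + 0.0171 + 0.2812 + 0.1606 = 1.1456
D = 1 − ½ × 1.1456 = 1 − 0.57280 = 0.42720
D = 0.42720 < 0.6 → No.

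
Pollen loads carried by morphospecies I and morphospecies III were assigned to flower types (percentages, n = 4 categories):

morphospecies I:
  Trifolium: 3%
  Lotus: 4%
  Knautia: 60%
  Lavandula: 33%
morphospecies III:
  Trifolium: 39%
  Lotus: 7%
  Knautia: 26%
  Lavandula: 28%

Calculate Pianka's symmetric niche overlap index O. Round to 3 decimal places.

Convert percentages to proportions (divide by 100).
Σ p₁ᵢp₂ᵢ = 0.0117 + 0.0028 + 0.1560 + 0.0924 = 0.2629
Σp_1ᵢ² = 0.03² + 0.04² + 0.60² + 0.33² = 0.0009 + 0.0016 + 0.3600 + 0.1089 = 0.4714
Σp_2ᵢ² = 0.39² + 0.07² + 0.26² + 0.28² = 0.1521 + 0.0049 + 0.0676 + 0.0784 = 0.3030
O = 0.2629 / √(0.4714 × 0.3030) = 0.2629 / 0.377934 = 0.69562

0.696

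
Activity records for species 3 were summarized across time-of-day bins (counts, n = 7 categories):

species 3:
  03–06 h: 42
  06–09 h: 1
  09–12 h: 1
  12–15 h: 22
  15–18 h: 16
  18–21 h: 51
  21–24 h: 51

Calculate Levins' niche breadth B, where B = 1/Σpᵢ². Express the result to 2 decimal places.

Proportions for species 3 (n=184): 42/184=0.2283, 1/184=0.0054, 1/184=0.0054, 22/184=0.1196, 16/184=0.0870, 51/184=0.2772, 51/184=0.2772
Σpᵢ² = 0.2283² + 0.0054² + 0.0054² + 0.1196² + 0.0870² + 0.2772² + 0.2772² = 0.052121 + 0.000029 + 0.000029 + 0.014304 + 0.007569 + 0.076840 + 0.076840 = 0.227732
B = 1 / 0.227732 = 4.3911

4.39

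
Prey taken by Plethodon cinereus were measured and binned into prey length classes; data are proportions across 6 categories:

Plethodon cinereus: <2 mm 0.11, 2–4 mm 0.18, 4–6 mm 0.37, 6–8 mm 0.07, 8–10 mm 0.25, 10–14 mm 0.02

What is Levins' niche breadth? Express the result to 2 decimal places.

4.01

Σpᵢ² = 0.11² + 0.18² + 0.37² + 0.07² + 0.25² + 0.02² = 0.0121 + 0.0324 + 0.1369 + 0.0049 + 0.0625 + 0.0004 = 0.2492
B = 1 / 0.2492 = 4.0128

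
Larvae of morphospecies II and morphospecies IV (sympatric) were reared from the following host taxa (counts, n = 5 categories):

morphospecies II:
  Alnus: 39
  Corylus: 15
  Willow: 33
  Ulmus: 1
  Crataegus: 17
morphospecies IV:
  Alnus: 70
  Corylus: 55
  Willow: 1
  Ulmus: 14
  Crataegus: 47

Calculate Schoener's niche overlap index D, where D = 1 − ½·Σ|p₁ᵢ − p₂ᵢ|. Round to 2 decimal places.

Proportions for morphospecies II (n=105): 39/105=0.3714, 15/105=0.1429, 33/105=0.3143, 1/105=0.0095, 17/105=0.1619
Proportions for morphospecies IV (n=187): 70/187=0.3743, 55/187=0.2941, 1/187=0.0053, 14/187=0.0749, 47/187=0.2513
Σ|p₁ᵢ − p₂ᵢ| = 0.0029 + 0.1512 + 0.3090 + 0.0654 + 0.0894 = 0.6179
D = 1 − ½ × 0.6179 = 1 − 0.30895 = 0.69105

0.69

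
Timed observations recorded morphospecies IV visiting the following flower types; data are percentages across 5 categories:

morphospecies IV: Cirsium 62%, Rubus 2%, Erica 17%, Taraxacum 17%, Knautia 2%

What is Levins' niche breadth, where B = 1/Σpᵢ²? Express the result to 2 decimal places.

Convert percentages to proportions (divide by 100).
Σpᵢ² = 0.62² + 0.02² + 0.17² + 0.17² + 0.02² = 0.3844 + 0.0004 + 0.0289 + 0.0289 + 0.0004 = 0.4430
B = 1 / 0.4430 = 2.2573

2.26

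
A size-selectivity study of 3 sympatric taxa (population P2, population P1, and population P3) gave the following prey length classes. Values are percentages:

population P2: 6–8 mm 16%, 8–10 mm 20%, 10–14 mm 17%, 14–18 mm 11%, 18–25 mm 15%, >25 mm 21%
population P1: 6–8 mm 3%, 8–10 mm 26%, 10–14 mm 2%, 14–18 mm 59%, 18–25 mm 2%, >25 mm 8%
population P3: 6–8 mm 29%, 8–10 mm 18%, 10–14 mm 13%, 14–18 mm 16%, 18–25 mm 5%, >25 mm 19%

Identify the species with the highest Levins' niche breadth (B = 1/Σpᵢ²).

Convert percentages to proportions (divide by 100).
Σp_P2ᵢ² = 0.16² + 0.20² + 0.17² + 0.11² + 0.15² + 0.21² = 0.0256 + 0.0400 + 0.0289 + 0.0121 + 0.0225 + 0.0441 = 0.1732
B_P2 = 1 / 0.1732 = 5.7737
Σp_P1ᵢ² = 0.03² + 0.26² + 0.02² + 0.59² + 0.02² + 0.08² = 0.0009 + 0.0676 + 0.0004 + 0.3481 + 0.0004 + 0.0064 = 0.4238
B_P1 = 1 / 0.4238 = 2.3596
Σp_P3ᵢ² = 0.29² + 0.18² + 0.13² + 0.16² + 0.05² + 0.19² = 0.0841 + 0.0324 + 0.0169 + 0.0256 + 0.0025 + 0.0361 = 0.1976
B_P3 = 1 / 0.1976 = 5.0607
Highest B → broadest niche (most generalist): population P2 (B = 5.77).

population P2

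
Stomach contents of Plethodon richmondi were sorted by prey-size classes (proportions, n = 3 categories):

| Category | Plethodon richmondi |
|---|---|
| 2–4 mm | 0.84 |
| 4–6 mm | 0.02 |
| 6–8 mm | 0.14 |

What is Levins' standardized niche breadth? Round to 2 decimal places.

0.19

Σpᵢ² = 0.84² + 0.02² + 0.14² = 0.7056 + 0.0004 + 0.0196 = 0.7256
B = 1 / 0.7256 = 1.3782
Bₛ = (B − 1)/(n − 1) = (1.3782 − 1)/(3 − 1) = 0.3782/2 = 0.1891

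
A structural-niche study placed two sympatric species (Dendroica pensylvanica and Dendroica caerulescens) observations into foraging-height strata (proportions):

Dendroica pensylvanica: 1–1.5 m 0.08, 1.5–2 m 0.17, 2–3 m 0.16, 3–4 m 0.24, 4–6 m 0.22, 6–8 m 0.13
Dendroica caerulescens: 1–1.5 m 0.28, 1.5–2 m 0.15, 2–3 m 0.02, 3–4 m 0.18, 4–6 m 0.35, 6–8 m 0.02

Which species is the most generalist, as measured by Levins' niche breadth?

Σp_pensᵢ² = 0.08² + 0.17² + 0.16² + 0.24² + 0.22² + 0.13² = 0.0064 + 0.0289 + 0.0256 + 0.0576 + 0.0484 + 0.0169 = 0.1838
B_pens = 1 / 0.1838 = 5.4407
Σp_caerᵢ² = 0.28² + 0.15² + 0.02² + 0.18² + 0.35² + 0.02² = 0.0784 + 0.0225 + 0.0004 + 0.0324 + 0.1225 + 0.0004 = 0.2566
B_caer = 1 / 0.2566 = 3.8971
Highest B → broadest niche (most generalist): Dendroica pensylvanica (B = 5.44).

Dendroica pensylvanica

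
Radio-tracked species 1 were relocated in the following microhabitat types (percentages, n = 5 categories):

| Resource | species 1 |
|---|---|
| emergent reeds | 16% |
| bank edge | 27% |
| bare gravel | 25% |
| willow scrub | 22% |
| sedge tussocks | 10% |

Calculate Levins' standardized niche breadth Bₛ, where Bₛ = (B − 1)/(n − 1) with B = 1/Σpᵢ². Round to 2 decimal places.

0.89

Convert percentages to proportions (divide by 100).
Σpᵢ² = 0.16² + 0.27² + 0.25² + 0.22² + 0.10² = 0.0256 + 0.0729 + 0.0625 + 0.0484 + 0.0100 = 0.2194
B = 1 / 0.2194 = 4.5579
Bₛ = (B − 1)/(n − 1) = (4.5579 − 1)/(5 − 1) = 3.5579/4 = 0.8895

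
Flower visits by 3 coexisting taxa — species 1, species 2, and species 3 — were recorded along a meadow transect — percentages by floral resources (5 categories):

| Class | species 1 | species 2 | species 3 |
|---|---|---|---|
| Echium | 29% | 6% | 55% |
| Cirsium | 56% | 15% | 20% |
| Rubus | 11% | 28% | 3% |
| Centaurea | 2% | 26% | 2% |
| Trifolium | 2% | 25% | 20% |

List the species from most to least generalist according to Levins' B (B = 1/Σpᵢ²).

species 2 > species 3 > species 1

Convert percentages to proportions (divide by 100).
Σp_1ᵢ² = 0.29² + 0.56² + 0.11² + 0.02² + 0.02² = 0.0841 + 0.3136 + 0.0121 + 0.0004 + 0.0004 = 0.4106
B_1 = 1 / 0.4106 = 2.4355
Σp_2ᵢ² = 0.06² + 0.15² + 0.28² + 0.26² + 0.25² = 0.0036 + 0.0225 + 0.0784 + 0.0676 + 0.0625 = 0.2346
B_2 = 1 / 0.2346 = 4.2626
Σp_3ᵢ² = 0.55² + 0.20² + 0.03² + 0.02² + 0.20² = 0.3025 + 0.0400 + 0.0009 + 0.0004 + 0.0400 = 0.3838
B_3 = 1 / 0.3838 = 2.6055
Ranking by B (broadest → narrowest): species 2 (4.26) > species 3 (2.61) > species 1 (2.44)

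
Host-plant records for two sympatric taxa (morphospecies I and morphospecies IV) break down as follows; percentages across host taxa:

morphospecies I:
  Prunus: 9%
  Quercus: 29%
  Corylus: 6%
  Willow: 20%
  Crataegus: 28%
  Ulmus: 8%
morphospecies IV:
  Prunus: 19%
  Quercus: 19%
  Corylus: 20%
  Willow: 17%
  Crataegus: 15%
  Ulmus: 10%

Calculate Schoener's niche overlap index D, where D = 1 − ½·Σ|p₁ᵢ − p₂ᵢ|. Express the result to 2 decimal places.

0.74

Convert percentages to proportions (divide by 100).
Σ|p₁ᵢ − p₂ᵢ| = 0.10 + 0.10 + 0.14 + 0.03 + 0.13 + 0.02 = 0.52
D = 1 − ½ × 0.52 = 1 − 0.260 = 0.7400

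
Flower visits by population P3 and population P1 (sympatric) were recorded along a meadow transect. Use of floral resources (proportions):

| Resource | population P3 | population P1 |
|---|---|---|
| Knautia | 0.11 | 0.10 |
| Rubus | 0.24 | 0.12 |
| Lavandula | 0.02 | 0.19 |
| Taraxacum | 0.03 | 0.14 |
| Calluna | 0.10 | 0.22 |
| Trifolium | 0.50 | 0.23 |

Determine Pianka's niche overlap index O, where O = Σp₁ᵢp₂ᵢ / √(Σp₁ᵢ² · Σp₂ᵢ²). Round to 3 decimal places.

0.754

Σ p₁ᵢp₂ᵢ = 0.0110 + 0.0288 + 0.0038 + 0.0042 + 0.0220 + 0.1150 = 0.1848
Σp_1ᵢ² = 0.11² + 0.24² + 0.02² + 0.03² + 0.10² + 0.50² = 0.0121 + 0.0576 + 0.0004 + 0.0009 + 0.0100 + 0.2500 = 0.3310
Σp_2ᵢ² = 0.10² + 0.12² + 0.19² + 0.14² + 0.22² + 0.23² = 0.0100 + 0.0144 + 0.0361 + 0.0196 + 0.0484 + 0.0529 = 0.1814
O = 0.1848 / √(0.3310 × 0.1814) = 0.1848 / 0.245038 = 0.75417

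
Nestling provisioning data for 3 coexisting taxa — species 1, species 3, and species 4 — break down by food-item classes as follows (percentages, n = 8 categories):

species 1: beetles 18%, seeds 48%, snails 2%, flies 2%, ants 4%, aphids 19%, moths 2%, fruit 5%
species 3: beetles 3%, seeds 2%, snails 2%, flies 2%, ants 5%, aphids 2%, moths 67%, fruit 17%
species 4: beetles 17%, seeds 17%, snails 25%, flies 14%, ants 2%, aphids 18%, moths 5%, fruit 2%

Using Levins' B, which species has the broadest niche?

Convert percentages to proportions (divide by 100).
Σp_1ᵢ² = 0.18² + 0.48² + 0.02² + 0.02² + 0.04² + 0.19² + 0.02² + 0.05² = 0.0324 + 0.2304 + 0.0004 + 0.0004 + 0.0016 + 0.0361 + 0.0004 + 0.0025 = 0.3042
B_1 = 1 / 0.3042 = 3.2873
Σp_3ᵢ² = 0.03² + 0.02² + 0.02² + 0.02² + 0.05² + 0.02² + 0.67² + 0.17² = 0.0009 + 0.0004 + 0.0004 + 0.0004 + 0.0025 + 0.0004 + 0.4489 + 0.0289 = 0.4828
B_3 = 1 / 0.4828 = 2.0713
Σp_4ᵢ² = 0.17² + 0.17² + 0.25² + 0.14² + 0.02² + 0.18² + 0.05² + 0.02² = 0.0289 + 0.0289 + 0.0625 + 0.0196 + 0.0004 + 0.0324 + 0.0025 + 0.0004 = 0.1756
B_4 = 1 / 0.1756 = 5.6948
Highest B → broadest niche (most generalist): species 4 (B = 5.69).

species 4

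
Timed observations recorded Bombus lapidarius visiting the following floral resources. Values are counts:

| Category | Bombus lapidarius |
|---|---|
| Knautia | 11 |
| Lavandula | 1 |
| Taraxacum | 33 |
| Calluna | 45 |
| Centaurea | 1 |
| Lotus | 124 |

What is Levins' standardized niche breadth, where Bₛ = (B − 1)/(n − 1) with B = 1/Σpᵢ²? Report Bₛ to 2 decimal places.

Proportions for Bombus lapidarius (n=215): 11/215=0.0512, 1/215=0.0047, 33/215=0.1535, 45/215=0.2093, 1/215=0.0047, 124/215=0.5767
Σpᵢ² = 0.0512² + 0.0047² + 0.1535² + 0.2093² + 0.0047² + 0.5767² = 0.002621 + 0.000022 + 0.023562 + 0.043806 + 0.000022 + 0.332583 = 0.402616
B = 1 / 0.402616 = 2.4838
Bₛ = (B − 1)/(n − 1) = (2.4838 − 1)/(6 − 1) = 1.4838/5 = 0.2968

0.30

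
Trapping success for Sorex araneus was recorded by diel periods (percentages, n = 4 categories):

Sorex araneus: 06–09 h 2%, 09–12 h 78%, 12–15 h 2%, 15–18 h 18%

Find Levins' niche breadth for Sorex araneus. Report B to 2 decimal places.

Convert percentages to proportions (divide by 100).
Σpᵢ² = 0.02² + 0.78² + 0.02² + 0.18² = 0.0004 + 0.6084 + 0.0004 + 0.0324 = 0.6416
B = 1 / 0.6416 = 1.5586

1.56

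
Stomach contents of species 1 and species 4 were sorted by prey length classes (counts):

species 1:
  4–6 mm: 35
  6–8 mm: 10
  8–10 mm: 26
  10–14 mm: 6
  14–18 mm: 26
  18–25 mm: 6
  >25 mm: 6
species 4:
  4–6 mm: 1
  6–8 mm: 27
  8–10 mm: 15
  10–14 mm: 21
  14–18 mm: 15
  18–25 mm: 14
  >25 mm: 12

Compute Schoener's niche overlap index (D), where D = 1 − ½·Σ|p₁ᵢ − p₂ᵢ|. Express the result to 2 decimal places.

Proportions for species 1 (n=115): 35/115=0.3043, 10/115=0.0870, 26/115=0.2261, 6/115=0.0522, 26/115=0.2261, 6/115=0.0522, 6/115=0.0522
Proportions for species 4 (n=105): 1/105=0.0095, 27/105=0.2571, 15/105=0.1429, 21/105=0.2000, 15/105=0.1429, 14/105=0.1333, 12/105=0.1143
Σ|p₁ᵢ − p₂ᵢ| = 0.2948 + 0.1701 + 0.0832 + 0.1478 + 0.0832 + 0.0811 + 0.0621 = 0.9223
D = 1 − ½ × 0.9223 = 1 − 0.46115 = 0.53885

0.54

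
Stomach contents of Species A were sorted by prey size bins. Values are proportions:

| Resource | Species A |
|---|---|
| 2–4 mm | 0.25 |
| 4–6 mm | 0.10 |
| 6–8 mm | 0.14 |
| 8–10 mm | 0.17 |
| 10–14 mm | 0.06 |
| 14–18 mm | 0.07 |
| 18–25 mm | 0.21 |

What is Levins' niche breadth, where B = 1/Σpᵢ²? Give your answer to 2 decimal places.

5.76

Σpᵢ² = 0.25² + 0.10² + 0.14² + 0.17² + 0.06² + 0.07² + 0.21² = 0.0625 + 0.0100 + 0.0196 + 0.0289 + 0.0036 + 0.0049 + 0.0441 = 0.1736
B = 1 / 0.1736 = 5.7604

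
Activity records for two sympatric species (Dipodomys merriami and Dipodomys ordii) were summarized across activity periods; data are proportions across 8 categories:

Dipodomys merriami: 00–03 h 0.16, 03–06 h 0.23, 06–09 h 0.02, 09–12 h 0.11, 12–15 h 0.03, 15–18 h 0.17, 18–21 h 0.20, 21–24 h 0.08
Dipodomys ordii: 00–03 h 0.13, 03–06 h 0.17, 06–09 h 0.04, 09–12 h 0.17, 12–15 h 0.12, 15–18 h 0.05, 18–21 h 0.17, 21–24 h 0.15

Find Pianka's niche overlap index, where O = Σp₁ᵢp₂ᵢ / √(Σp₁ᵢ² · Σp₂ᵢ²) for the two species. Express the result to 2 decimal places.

0.88

Σ p₁ᵢp₂ᵢ = 0.0208 + 0.0391 + 0.0008 + 0.0187 + 0.0036 + 0.0085 + 0.0340 + 0.0120 = 0.1375
Σp_1ᵢ² = 0.16² + 0.23² + 0.02² + 0.11² + 0.03² + 0.17² + 0.20² + 0.08² = 0.0256 + 0.0529 + 0.0004 + 0.0121 + 0.0009 + 0.0289 + 0.0400 + 0.0064 = 0.1672
Σp_2ᵢ² = 0.13² + 0.17² + 0.04² + 0.17² + 0.12² + 0.05² + 0.17² + 0.15² = 0.0169 + 0.0289 + 0.0016 + 0.0289 + 0.0144 + 0.0025 + 0.0289 + 0.0225 = 0.1446
O = 0.1375 / √(0.1672 × 0.1446) = 0.1375 / 0.15549 = 0.8843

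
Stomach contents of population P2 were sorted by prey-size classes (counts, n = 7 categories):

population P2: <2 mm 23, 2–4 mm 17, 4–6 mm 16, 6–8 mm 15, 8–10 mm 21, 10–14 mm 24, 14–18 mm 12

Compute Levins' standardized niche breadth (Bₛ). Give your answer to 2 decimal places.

Proportions for population P2 (n=128): 23/128=0.1797, 17/128=0.1328, 16/128=0.1250, 15/128=0.1172, 21/128=0.1641, 24/128=0.1875, 12/128=0.0938
Σpᵢ² = 0.1797² + 0.1328² + 0.1250² + 0.1172² + 0.1641² + 0.1875² + 0.0938² = 0.032292 + 0.017636 + 0.015625 + 0.013736 + 0.026929 + 0.035156 + 0.008798 = 0.150172
B = 1 / 0.150172 = 6.6590
Bₛ = (B − 1)/(n − 1) = (6.6590 − 1)/(7 − 1) = 5.6590/6 = 0.9432

0.94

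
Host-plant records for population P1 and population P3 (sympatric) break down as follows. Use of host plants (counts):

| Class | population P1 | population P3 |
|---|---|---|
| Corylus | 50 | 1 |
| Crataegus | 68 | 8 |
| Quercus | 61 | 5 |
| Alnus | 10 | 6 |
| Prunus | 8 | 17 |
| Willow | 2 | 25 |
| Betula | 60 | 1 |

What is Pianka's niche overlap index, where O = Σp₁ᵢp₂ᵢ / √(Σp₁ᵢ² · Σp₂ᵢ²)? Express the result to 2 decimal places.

0.31

Proportions for population P1 (n=259): 50/259=0.1931, 68/259=0.2625, 61/259=0.2355, 10/259=0.0386, 8/259=0.0309, 2/259=0.0077, 60/259=0.2317
Proportions for population P3 (n=63): 1/63=0.0159, 8/63=0.1270, 5/63=0.0794, 6/63=0.0952, 17/63=0.2698, 25/63=0.3968, 1/63=0.0159
Σ p₁ᵢp₂ᵢ = 0.003070 + 0.033338 + 0.018699 + 0.003675 + 0.008337 + 0.003055 + 0.003684 = 0.073858
Σp_1ᵢ² = 0.1931² + 0.2625² + 0.2355² + 0.0386² + 0.0309² + 0.0077² + 0.2317² = 0.037288 + 0.068906 + 0.055460 + 0.001490 + 0.000955 + 0.000059 + 0.053685 = 0.217843
Σp_2ᵢ² = 0.0159² + 0.1270² + 0.0794² + 0.0952² + 0.2698² + 0.3968² + 0.0159² = 0.000253 + 0.016129 + 0.006304 + 0.009063 + 0.072792 + 0.157450 + 0.000253 = 0.262244
O = 0.073858 / √(0.217843 × 0.262244) = 0.073858 / 0.2390147 = 0.3090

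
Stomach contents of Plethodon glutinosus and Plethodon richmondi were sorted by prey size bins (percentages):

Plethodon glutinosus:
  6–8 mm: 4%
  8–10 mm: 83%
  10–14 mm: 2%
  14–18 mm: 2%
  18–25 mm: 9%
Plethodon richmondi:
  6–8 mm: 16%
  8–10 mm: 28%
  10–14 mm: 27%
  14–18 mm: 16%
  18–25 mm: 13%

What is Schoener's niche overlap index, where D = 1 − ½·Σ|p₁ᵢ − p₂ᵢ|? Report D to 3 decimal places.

0.450

Convert percentages to proportions (divide by 100).
Σ|p₁ᵢ − p₂ᵢ| = 0.12 + 0.55 + 0.25 + 0.14 + 0.04 = 1.10
D = 1 − ½ × 1.10 = 1 − 0.550 = 0.45000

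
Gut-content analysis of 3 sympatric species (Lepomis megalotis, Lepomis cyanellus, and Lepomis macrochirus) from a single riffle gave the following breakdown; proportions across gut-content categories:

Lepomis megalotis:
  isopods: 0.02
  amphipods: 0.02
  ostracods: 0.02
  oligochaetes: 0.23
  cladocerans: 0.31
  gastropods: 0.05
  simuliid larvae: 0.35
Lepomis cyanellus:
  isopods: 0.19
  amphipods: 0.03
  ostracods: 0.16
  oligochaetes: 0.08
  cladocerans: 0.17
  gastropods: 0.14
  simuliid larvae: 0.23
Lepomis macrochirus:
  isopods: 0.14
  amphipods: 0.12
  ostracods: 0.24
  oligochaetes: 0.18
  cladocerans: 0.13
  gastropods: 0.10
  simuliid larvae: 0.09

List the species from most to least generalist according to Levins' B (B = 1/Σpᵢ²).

Lepomis macrochirus > Lepomis cyanellus > Lepomis megalotis

Σp_megaᵢ² = 0.02² + 0.02² + 0.02² + 0.23² + 0.31² + 0.05² + 0.35² = 0.0004 + 0.0004 + 0.0004 + 0.0529 + 0.0961 + 0.0025 + 0.1225 = 0.2752
B_mega = 1 / 0.2752 = 3.6337
Σp_cyanᵢ² = 0.19² + 0.03² + 0.16² + 0.08² + 0.17² + 0.14² + 0.23² = 0.0361 + 0.0009 + 0.0256 + 0.0064 + 0.0289 + 0.0196 + 0.0529 = 0.1704
B_cyan = 1 / 0.1704 = 5.8685
Σp_macrᵢ² = 0.14² + 0.12² + 0.24² + 0.18² + 0.13² + 0.10² + 0.09² = 0.0196 + 0.0144 + 0.0576 + 0.0324 + 0.0169 + 0.0100 + 0.0081 = 0.1590
B_macr = 1 / 0.1590 = 6.2893
Ranking by B (broadest → narrowest): Lepomis macrochirus (6.29) > Lepomis cyanellus (5.87) > Lepomis megalotis (3.63)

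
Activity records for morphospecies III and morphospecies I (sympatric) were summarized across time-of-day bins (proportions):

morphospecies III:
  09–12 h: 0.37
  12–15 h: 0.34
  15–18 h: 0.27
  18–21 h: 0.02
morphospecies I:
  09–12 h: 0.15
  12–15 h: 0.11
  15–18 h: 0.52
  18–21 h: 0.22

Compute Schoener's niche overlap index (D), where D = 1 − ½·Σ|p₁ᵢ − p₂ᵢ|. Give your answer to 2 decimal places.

0.55

Σ|p₁ᵢ − p₂ᵢ| = 0.22 + 0.23 + 0.25 + 0.20 = 0.90
D = 1 − ½ × 0.90 = 1 − 0.450 = 0.5500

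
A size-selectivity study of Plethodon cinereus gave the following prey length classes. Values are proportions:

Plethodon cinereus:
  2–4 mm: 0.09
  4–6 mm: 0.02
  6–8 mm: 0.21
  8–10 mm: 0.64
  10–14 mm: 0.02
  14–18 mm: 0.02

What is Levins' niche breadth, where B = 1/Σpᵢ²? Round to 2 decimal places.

2.16

Σpᵢ² = 0.09² + 0.02² + 0.21² + 0.64² + 0.02² + 0.02² = 0.0081 + 0.0004 + 0.0441 + 0.4096 + 0.0004 + 0.0004 = 0.4630
B = 1 / 0.4630 = 2.1598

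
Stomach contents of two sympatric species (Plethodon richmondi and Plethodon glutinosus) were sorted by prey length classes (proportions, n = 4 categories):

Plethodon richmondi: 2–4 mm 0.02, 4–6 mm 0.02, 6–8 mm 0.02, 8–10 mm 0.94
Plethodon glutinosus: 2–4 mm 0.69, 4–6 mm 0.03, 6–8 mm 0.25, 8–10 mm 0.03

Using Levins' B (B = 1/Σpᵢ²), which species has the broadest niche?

Plethodon glutinosus

Σp_richᵢ² = 0.02² + 0.02² + 0.02² + 0.94² = 0.0004 + 0.0004 + 0.0004 + 0.8836 = 0.8848
B_rich = 1 / 0.8848 = 1.1302
Σp_glutᵢ² = 0.69² + 0.03² + 0.25² + 0.03² = 0.4761 + 0.0009 + 0.0625 + 0.0009 = 0.5404
B_glut = 1 / 0.5404 = 1.8505
Highest B → broadest niche (most generalist): Plethodon glutinosus (B = 1.85).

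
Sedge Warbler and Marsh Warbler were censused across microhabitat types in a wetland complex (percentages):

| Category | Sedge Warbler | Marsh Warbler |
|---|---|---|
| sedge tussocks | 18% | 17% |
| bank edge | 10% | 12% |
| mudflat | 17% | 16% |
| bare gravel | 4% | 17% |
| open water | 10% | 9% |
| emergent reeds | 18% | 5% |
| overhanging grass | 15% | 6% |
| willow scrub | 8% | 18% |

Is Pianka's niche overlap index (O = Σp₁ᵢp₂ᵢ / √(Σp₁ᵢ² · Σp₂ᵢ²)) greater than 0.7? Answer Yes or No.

Yes

Convert percentages to proportions (divide by 100).
Σ p₁ᵢp₂ᵢ = 0.0306 + 0.0120 + 0.0272 + 0.0068 + 0.0090 + 0.0090 + 0.0090 + 0.0144 = 0.1180
Σp_1ᵢ² = 0.18² + 0.10² + 0.17² + 0.04² + 0.10² + 0.18² + 0.15² + 0.08² = 0.0324 + 0.0100 + 0.0289 + 0.0016 + 0.0100 + 0.0324 + 0.0225 + 0.0064 = 0.1442
Σp_2ᵢ² = 0.17² + 0.12² + 0.16² + 0.17² + 0.09² + 0.05² + 0.06² + 0.18² = 0.0289 + 0.0144 + 0.0256 + 0.0289 + 0.0081 + 0.0025 + 0.0036 + 0.0324 = 0.1444
O = 0.1180 / √(0.1442 × 0.1444) = 0.1180 / 0.14430 = 0.8177
O = 0.8177 > 0.7 → Yes.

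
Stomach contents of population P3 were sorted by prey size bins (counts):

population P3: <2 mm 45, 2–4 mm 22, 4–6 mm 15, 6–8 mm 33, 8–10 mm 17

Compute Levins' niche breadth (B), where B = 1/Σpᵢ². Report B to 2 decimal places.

Proportions for population P3 (n=132): 45/132=0.3409, 22/132=0.1667, 15/132=0.1136, 33/132=0.2500, 17/132=0.1288
Σpᵢ² = 0.3409² + 0.1667² + 0.1136² + 0.2500² + 0.1288² = 0.116213 + 0.027789 + 0.012905 + 0.062500 + 0.016589 = 0.235996
B = 1 / 0.235996 = 4.2374

4.24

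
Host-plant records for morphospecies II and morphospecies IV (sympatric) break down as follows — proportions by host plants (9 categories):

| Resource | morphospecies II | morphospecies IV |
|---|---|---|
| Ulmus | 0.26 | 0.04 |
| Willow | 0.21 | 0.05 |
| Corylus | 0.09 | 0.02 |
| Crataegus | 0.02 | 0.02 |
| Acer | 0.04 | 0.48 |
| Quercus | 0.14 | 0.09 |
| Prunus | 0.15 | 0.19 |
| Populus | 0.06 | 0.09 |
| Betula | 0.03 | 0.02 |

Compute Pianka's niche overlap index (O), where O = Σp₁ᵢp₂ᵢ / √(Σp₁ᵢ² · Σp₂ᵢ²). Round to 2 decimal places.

Σ p₁ᵢp₂ᵢ = 0.0104 + 0.0105 + 0.0018 + 0.0004 + 0.0192 + 0.0126 + 0.0285 + 0.0054 + 0.0006 = 0.0894
Σp_1ᵢ² = 0.26² + 0.21² + 0.09² + 0.02² + 0.04² + 0.14² + 0.15² + 0.06² + 0.03² = 0.0676 + 0.0441 + 0.0081 + 0.0004 + 0.0016 + 0.0196 + 0.0225 + 0.0036 + 0.0009 = 0.1684
Σp_2ᵢ² = 0.04² + 0.05² + 0.02² + 0.02² + 0.48² + 0.09² + 0.19² + 0.09² + 0.02² = 0.0016 + 0.0025 + 0.0004 + 0.0004 + 0.2304 + 0.0081 + 0.0361 + 0.0081 + 0.0004 = 0.2880
O = 0.0894 / √(0.1684 × 0.2880) = 0.0894 / 0.22023 = 0.4059

0.41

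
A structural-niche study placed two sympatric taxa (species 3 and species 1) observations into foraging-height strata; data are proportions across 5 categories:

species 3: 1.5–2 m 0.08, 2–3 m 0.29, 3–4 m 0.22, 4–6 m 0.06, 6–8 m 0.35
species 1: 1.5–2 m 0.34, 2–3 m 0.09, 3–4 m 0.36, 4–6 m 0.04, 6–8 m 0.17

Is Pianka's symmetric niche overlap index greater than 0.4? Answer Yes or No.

Σ p₁ᵢp₂ᵢ = 0.0272 + 0.0261 + 0.0792 + 0.0024 + 0.0595 = 0.1944
Σp_1ᵢ² = 0.08² + 0.29² + 0.22² + 0.06² + 0.35² = 0.0064 + 0.0841 + 0.0484 + 0.0036 + 0.1225 = 0.2650
Σp_2ᵢ² = 0.34² + 0.09² + 0.36² + 0.04² + 0.17² = 0.1156 + 0.0081 + 0.1296 + 0.0016 + 0.0289 = 0.2838
O = 0.1944 / √(0.2650 × 0.2838) = 0.1944 / 0.27424 = 0.7089
O = 0.7089 > 0.4 → Yes.

Yes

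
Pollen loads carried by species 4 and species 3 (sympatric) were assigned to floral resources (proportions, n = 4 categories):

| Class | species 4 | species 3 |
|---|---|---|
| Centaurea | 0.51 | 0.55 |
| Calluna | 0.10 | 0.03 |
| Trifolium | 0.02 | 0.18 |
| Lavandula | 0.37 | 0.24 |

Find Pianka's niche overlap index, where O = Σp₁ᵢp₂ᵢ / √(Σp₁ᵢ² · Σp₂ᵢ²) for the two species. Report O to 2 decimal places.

Σ p₁ᵢp₂ᵢ = 0.2805 + 0.0030 + 0.0036 + 0.0888 = 0.3759
Σp_1ᵢ² = 0.51² + 0.10² + 0.02² + 0.37² = 0.2601 + 0.0100 + 0.0004 + 0.1369 = 0.4074
Σp_2ᵢ² = 0.55² + 0.03² + 0.18² + 0.24² = 0.3025 + 0.0009 + 0.0324 + 0.0576 = 0.3934
O = 0.3759 / √(0.4074 × 0.3934) = 0.3759 / 0.40034 = 0.9390

0.94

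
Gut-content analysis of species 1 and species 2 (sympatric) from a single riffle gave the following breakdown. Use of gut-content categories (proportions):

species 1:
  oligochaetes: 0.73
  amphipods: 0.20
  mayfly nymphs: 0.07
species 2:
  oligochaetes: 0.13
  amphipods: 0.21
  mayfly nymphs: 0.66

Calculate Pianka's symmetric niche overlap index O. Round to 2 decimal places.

0.34

Σ p₁ᵢp₂ᵢ = 0.0949 + 0.0420 + 0.0462 = 0.1831
Σp_1ᵢ² = 0.73² + 0.20² + 0.07² = 0.5329 + 0.0400 + 0.0049 = 0.5778
Σp_2ᵢ² = 0.13² + 0.21² + 0.66² = 0.0169 + 0.0441 + 0.4356 = 0.4966
O = 0.1831 / √(0.5778 × 0.4966) = 0.1831 / 0.53566 = 0.3418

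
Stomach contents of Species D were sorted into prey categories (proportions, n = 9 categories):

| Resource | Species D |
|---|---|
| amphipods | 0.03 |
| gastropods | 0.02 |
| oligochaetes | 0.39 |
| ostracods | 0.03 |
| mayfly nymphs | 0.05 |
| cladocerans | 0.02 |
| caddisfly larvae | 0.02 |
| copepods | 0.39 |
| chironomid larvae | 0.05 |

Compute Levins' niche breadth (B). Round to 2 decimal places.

Σpᵢ² = 0.03² + 0.02² + 0.39² + 0.03² + 0.05² + 0.02² + 0.02² + 0.39² + 0.05² = 0.0009 + 0.0004 + 0.1521 + 0.0009 + 0.0025 + 0.0004 + 0.0004 + 0.1521 + 0.0025 = 0.3122
B = 1 / 0.3122 = 3.2031

3.20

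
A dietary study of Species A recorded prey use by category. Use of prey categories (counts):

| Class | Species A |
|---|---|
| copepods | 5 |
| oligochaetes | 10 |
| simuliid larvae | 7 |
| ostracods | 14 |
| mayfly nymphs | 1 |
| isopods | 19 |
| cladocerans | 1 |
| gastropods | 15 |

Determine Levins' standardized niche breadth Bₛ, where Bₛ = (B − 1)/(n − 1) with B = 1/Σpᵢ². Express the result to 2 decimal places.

Proportions for Species A (n=72): 5/72=0.0694, 10/72=0.1389, 7/72=0.0972, 14/72=0.1944, 1/72=0.0139, 19/72=0.2639, 1/72=0.0139, 15/72=0.2083
Σpᵢ² = 0.0694² + 0.1389² + 0.0972² + 0.1944² + 0.0139² + 0.2639² + 0.0139² + 0.2083² = 0.004816 + 0.019293 + 0.009448 + 0.037791 + 0.000193 + 0.069643 + 0.000193 + 0.043389 = 0.184766
B = 1 / 0.184766 = 5.4123
Bₛ = (B − 1)/(n − 1) = (5.4123 − 1)/(8 − 1) = 4.4123/7 = 0.6303

0.63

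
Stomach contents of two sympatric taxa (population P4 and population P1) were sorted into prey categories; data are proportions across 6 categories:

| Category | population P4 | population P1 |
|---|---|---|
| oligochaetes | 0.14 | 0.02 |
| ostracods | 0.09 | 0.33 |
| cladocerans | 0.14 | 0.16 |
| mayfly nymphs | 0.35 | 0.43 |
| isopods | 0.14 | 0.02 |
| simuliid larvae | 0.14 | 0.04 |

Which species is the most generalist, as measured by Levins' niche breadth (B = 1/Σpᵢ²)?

population P4

Σp_P4ᵢ² = 0.14² + 0.09² + 0.14² + 0.35² + 0.14² + 0.14² = 0.0196 + 0.0081 + 0.0196 + 0.1225 + 0.0196 + 0.0196 = 0.2090
B_P4 = 1 / 0.2090 = 4.7847
Σp_P1ᵢ² = 0.02² + 0.33² + 0.16² + 0.43² + 0.02² + 0.04² = 0.0004 + 0.1089 + 0.0256 + 0.1849 + 0.0004 + 0.0016 = 0.3218
B_P1 = 1 / 0.3218 = 3.1075
Highest B → broadest niche (most generalist): population P4 (B = 4.78).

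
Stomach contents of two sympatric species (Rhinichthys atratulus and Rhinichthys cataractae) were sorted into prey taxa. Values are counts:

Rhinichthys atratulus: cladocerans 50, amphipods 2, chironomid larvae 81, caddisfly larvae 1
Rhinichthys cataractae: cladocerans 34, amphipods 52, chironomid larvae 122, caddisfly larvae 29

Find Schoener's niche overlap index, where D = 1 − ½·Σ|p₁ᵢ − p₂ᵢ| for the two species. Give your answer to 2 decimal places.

Proportions for Rhinichthys atratulus (n=134): 50/134=0.3731, 2/134=0.0149, 81/134=0.6045, 1/134=0.0075
Proportions for Rhinichthys cataractae (n=237): 34/237=0.1435, 52/237=0.2194, 122/237=0.5148, 29/237=0.1224
Σ|p₁ᵢ − p₂ᵢ| = 0.2296 + 0.2045 + 0.0897 + 0.1149 = 0.6387
D = 1 − ½ × 0.6387 = 1 − 0.31935 = 0.68065

0.68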